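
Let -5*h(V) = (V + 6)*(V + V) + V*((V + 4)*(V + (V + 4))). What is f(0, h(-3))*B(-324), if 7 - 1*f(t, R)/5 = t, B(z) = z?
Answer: -11340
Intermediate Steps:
h(V) = -2*V*(6 + V)/5 - V*(4 + V)*(4 + 2*V)/5 (h(V) = -((V + 6)*(V + V) + V*((V + 4)*(V + (V + 4))))/5 = -((6 + V)*(2*V) + V*((4 + V)*(V + (4 + V))))/5 = -(2*V*(6 + V) + V*((4 + V)*(4 + 2*V)))/5 = -(2*V*(6 + V) + V*(4 + V)*(4 + 2*V))/5 = -2*V*(6 + V)/5 - V*(4 + V)*(4 + 2*V)/5)
f(t, R) = 35 - 5*t
f(0, h(-3))*B(-324) = (35 - 5*0)*(-324) = (35 + 0)*(-324) = 35*(-324) = -11340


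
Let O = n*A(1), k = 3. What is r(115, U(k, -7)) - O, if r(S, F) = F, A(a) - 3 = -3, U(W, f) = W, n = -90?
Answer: 3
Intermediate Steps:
A(a) = 0 (A(a) = 3 - 3 = 0)
O = 0 (O = -90*0 = 0)
r(115, U(k, -7)) - O = 3 - 1*0 = 3 + 0 = 3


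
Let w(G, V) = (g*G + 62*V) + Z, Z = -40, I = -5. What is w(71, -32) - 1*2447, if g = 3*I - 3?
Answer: -5749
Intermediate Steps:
g = -18 (g = 3*(-5) - 3 = -15 - 3 = -18)
w(G, V) = -40 - 18*G + 62*V (w(G, V) = (-18*G + 62*V) - 40 = -40 - 18*G + 62*V)
w(71, -32) - 1*2447 = (-40 - 18*71 + 62*(-32)) - 1*2447 = (-40 - 1278 - 1984) - 2447 = -3302 - 2447 = -5749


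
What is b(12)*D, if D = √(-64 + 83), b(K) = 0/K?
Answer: 0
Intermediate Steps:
b(K) = 0
D = √19 ≈ 4.3589
b(12)*D = 0*√19 = 0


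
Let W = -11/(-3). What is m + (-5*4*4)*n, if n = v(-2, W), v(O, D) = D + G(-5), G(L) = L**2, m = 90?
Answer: -6610/3 ≈ -2203.3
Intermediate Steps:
W = 11/3 (W = -11*(-1/3) = 11/3 ≈ 3.6667)
v(O, D) = 25 + D (v(O, D) = D + (-5)**2 = D + 25 = 25 + D)
n = 86/3 (n = 25 + 11/3 = 86/3 ≈ 28.667)
m + (-5*4*4)*n = 90 + (-5*4*4)*(86/3) = 90 - 20*4*(86/3) = 90 - 80*86/3 = 90 - 6880/3 = -6610/3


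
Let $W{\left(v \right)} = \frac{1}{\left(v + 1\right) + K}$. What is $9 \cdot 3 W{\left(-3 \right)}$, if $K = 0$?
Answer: $- \frac{27}{2} \approx -13.5$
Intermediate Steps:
$W{\left(v \right)} = \frac{1}{1 + v}$ ($W{\left(v \right)} = \frac{1}{\left(v + 1\right) + 0} = \frac{1}{\left(1 + v\right) + 0} = \frac{1}{1 + v}$)
$9 \cdot 3 W{\left(-3 \right)} = \frac{9 \cdot 3}{1 - 3} = \frac{27}{-2} = 27 \left(- \frac{1}{2}\right) = - \frac{27}{2}$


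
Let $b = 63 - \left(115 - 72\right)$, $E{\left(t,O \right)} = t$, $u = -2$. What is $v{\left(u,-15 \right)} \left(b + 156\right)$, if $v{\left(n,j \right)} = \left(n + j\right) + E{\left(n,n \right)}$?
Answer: $-3344$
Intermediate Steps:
$b = 20$ ($b = 63 - 43 = 20$)
$v{\left(n,j \right)} = j + 2 n$ ($v{\left(n,j \right)} = \left(n + j\right) + n = \left(j + n\right) + n = j + 2 n$)
$v{\left(u,-15 \right)} \left(b + 156\right) = \left(-15 + 2 \left(-2\right)\right) \left(20 + 156\right) = \left(-15 - 4\right) 176 = \left(-19\right) 176 = -3344$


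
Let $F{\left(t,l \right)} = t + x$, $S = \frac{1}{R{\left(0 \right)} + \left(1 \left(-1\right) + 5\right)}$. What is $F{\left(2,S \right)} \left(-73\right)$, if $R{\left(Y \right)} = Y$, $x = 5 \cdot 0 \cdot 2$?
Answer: $-146$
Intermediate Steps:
$x = 0$ ($x = 0 \cdot 2 = 0$)
$S = \frac{1}{4}$ ($S = \frac{1}{0 + \left(1 \left(-1\right) + 5\right)} = \frac{1}{0 + \left(-1 + 5\right)} = \frac{1}{0 + 4} = \frac{1}{4} \approx 0.25$)
$F{\left(t,l \right)} = t$ ($F{\left(t,l \right)} = t + 0 = t$)
$F{\left(2,S \right)} \left(-73\right) = 2 \left(-73\right) = -146$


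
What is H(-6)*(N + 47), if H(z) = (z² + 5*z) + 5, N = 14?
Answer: 671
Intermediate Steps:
H(z) = 5 + z² + 5*z
H(-6)*(N + 47) = (5 + (-6)² + 5*(-6))*(14 + 47) = (5 + 36 - 30)*61 = 11*61 = 671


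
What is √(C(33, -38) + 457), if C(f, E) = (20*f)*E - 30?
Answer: I*√24653 ≈ 157.01*I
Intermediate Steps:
C(f, E) = -30 + 20*E*f (C(f, E) = 20*E*f - 30 = -30 + 20*E*f)
√(C(33, -38) + 457) = √((-30 + 20*(-38)*33) + 457) = √((-30 - 25080) + 457) = √(-25110 + 457) = √(-24653) = I*√24653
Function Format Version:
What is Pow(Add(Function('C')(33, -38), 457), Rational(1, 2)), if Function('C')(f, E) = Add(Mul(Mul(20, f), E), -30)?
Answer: Mul(I, Pow(24653, Rational(1, 2))) ≈ Mul(157.01, I)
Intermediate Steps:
Function('C')(f, E) = Add(-30, Mul(20, E, f)) (Function('C')(f, E) = Add(Mul(20, E, f), -30) = Add(-30, Mul(20, E, f)))
Pow(Add(Function('C')(33, -38), 457), Rational(1, 2)) = Pow(Add(Add(-30, Mul(20, -38, 33)), 457), Rational(1, 2)) = Pow(Add(Add(-30, -25080), 457), Rational(1, 2)) = Pow(Add(-25110, 457), Rational(1, 2)) = Pow(-24653, Rational(1, 2)) = Mul(I, Pow(24653, Rational(1, 2)))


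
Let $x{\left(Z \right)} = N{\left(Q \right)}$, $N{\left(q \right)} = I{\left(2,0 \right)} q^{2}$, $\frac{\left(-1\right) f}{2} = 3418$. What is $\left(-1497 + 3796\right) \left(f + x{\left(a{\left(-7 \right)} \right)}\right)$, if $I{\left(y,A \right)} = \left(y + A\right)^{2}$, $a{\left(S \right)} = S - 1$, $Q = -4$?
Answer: $-15568828$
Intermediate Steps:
$a{\left(S \right)} = -1 + S$ ($a{\left(S \right)} = S - 1 = -1 + S$)
$I{\left(y,A \right)} = \left(A + y\right)^{2}$
$f = -6836$ ($f = \left(-2\right) 3418 = -6836$)
$N{\left(q \right)} = 4 q^{2}$ ($N{\left(q \right)} = \left(0 + 2\right)^{2} q^{2} = 2^{2} q^{2} = 4 q^{2}$)
$x{\left(Z \right)} = 64$ ($x{\left(Z \right)} = 4 \left(-4\right)^{2} = 4 \cdot 16 = 64$)
$\left(-1497 + 3796\right) \left(f + x{\left(a{\left(-7 \right)} \right)}\right) = \left(-1497 + 3796\right) \left(-6836 + 64\right) = 2299 \left(-6772\right) = -15568828$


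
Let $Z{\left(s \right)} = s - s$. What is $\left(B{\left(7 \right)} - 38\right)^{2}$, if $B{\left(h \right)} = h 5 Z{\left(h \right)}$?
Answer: $1444$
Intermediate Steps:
$Z{\left(s \right)} = 0$
$B{\left(h \right)} = 0$ ($B{\left(h \right)} = h 5 \cdot 0 = 5 h 0 = 0$)
$\left(B{\left(7 \right)} - 38\right)^{2} = \left(0 - 38\right)^{2} = \left(-38\right)^{2} = 1444$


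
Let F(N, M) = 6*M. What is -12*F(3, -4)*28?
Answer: 8064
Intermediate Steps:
-12*F(3, -4)*28 = -72*(-4)*28 = -12*(-24)*28 = 288*28 = 8064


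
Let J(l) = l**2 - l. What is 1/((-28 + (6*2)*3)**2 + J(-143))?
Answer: 1/20656 ≈ 4.8412e-5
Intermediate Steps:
1/((-28 + (6*2)*3)**2 + J(-143)) = 1/((-28 + (6*2)*3)**2 - 143*(-1 - 143)) = 1/((-28 + 12*3)**2 - 143*(-144)) = 1/((-28 + 36)**2 + 20592) = 1/(8**2 + 20592) = 1/(64 + 20592) = 1/20656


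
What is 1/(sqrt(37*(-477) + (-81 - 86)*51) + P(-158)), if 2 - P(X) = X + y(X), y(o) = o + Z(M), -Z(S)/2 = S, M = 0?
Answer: 53/21215 - 7*I*sqrt(534)/127290 ≈ 0.0024982 - 0.0012708*I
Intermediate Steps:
Z(S) = -2*S
y(o) = o (y(o) = o - 2*0 = o + 0 = o)
P(X) = 2 - 2*X (P(X) = 2 - (X + X) = 2 - 2*X)
1/(sqrt(37*(-477) + (-81 - 86)*51) + P(-158)) = 1/(sqrt(37*(-477) + (-81 - 86)*51) + (2 - 2*(-158))) = 1/(sqrt(-17649 - 167*51) + (2 + 316)) = 1/(sqrt(-17649 - 8517) + 318) = 1/(sqrt(-26166) + 318) = 1/(7*I*sqrt(534) + 318) = 1/(318 + 7*I*sqrt(534))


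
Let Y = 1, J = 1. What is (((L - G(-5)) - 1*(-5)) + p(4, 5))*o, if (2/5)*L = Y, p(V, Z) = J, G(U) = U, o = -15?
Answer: -405/2 ≈ -202.50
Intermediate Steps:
p(V, Z) = 1
L = 5/2 (L = (5/2)*1 = 5/2 ≈ 2.5000)
(((L - G(-5)) - 1*(-5)) + p(4, 5))*o = (((5/2 - 1*(-5)) - 1*(-5)) + 1)*(-15) = (((5/2 + 5) + 5) + 1)*(-15) = ((15/2 + 5) + 1)*(-15) = (25/2 + 1)*(-15) = (27/2)*(-15) = -405/2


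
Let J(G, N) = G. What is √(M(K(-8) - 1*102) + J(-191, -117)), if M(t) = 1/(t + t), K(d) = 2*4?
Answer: I*√1687723/94 ≈ 13.82*I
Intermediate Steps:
K(d) = 8
M(t) = 1/(2*t)
√(M(K(-8) - 1*102) + J(-191, -117)) = √(1/(2*(8 - 1*102)) - 191) = √(1/(2*(8 - 102)) - 191) = √((½)/(-94) - 191) = √((½)*(-1/94) - 191) = √(-1/188 - 191) = √(-35909/188) = I*√1687723/94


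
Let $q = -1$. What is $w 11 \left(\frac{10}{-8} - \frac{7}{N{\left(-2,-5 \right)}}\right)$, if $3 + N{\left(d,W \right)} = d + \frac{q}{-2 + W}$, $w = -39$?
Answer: $- \frac{5577}{68} \approx -82.015$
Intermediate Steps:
$N{\left(d,W \right)} = -3 + d - \frac{1}{-2 + W}$ ($N{\left(d,W \right)} = -3 + \left(d + \frac{1}{-2 + W} \left(-1\right)\right) = -3 + \left(d - \frac{1}{-2 + W}\right) = -3 + d - \frac{1}{-2 + W}$)
$w 11 \left(\frac{10}{-8} - \frac{7}{N{\left(-2,-5 \right)}}\right) = \left(-39\right) 11 \left(\frac{10}{-8} - \frac{7}{\frac{1}{-2 - 5} \left(5 - -15 - -4 - -10\right)}\right) = - 429 \left(10 \left(- \frac{1}{8}\right) - \frac{7}{\frac{1}{-7} \left(5 + 15 + 4 + 10\right)}\right) = - 429 \left(- \frac{5}{4} - \frac{7}{\left(- \frac{1}{7}\right) 34}\right) = - 429 \left(- \frac{5}{4} - \frac{7}{- \frac{34}{7}}\right) = - 429 \left(- \frac{5}{4} - - \frac{49}{34}\right) = - 429 \left(- \frac{5}{4} + \frac{49}{34}\right) = \left(-429\right) \frac{13}{68} = - \frac{5577}{68}$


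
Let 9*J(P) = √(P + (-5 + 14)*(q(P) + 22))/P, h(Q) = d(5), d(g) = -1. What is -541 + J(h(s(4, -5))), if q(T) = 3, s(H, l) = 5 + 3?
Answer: -541 - 4*√14/9 ≈ -542.66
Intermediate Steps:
s(H, l) = 8
h(Q) = -1
J(P) = √(225 + P)/(9*P) (J(P) = (√(P + (-5 + 14)*(3 + 22))/P)/9 = (√(P + 9*25)/P)/9 = (√(P + 225)/P)/9 = (√(225 + P)/P)/9 = √(225 + P)/(9*P))
-541 + J(h(s(4, -5))) = -541 + (⅑)*√(225 - 1)/(-1) = -541 + (⅑)*(-1)*√224 = -541 + (⅑)*(-1)*(4*√14) = -541 - 4*√14/9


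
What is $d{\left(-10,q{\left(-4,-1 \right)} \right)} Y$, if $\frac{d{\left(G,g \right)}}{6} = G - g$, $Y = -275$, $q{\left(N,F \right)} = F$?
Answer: $14850$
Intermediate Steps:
$d{\left(G,g \right)} = - 6 g + 6 G$ ($d{\left(G,g \right)} = 6 \left(G - g\right) = - 6 g + 6 G$)
$d{\left(-10,q{\left(-4,-1 \right)} \right)} Y = \left(\left(-6\right) \left(-1\right) + 6 \left(-10\right)\right) \left(-275\right) = \left(6 - 60\right) \left(-275\right) = \left(-54\right) \left(-275\right) = 14850$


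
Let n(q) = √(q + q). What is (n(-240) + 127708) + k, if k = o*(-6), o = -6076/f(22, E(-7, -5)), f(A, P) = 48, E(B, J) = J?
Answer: 256935/2 + 4*I*√30 ≈ 1.2847e+5 + 21.909*I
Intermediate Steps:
o = -1519/12 (o = -6076/48 = -6076*1/48 = -1519/12 ≈ -126.58)
n(q) = √2*√q (n(q) = √(2*q) = √2*√q)
k = 1519/2 (k = -1519/12*(-6) = 1519/2 ≈ 759.50)
(n(-240) + 127708) + k = (√2*√(-240) + 127708) + 1519/2 = (√2*(4*I*√15) + 127708) + 1519/2 = (4*I*√30 + 127708) + 1519/2 = (127708 + 4*I*√30) + 1519/2 = 256935/2 + 4*I*√30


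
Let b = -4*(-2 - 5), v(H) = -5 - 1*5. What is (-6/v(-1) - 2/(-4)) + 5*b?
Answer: 1411/10 ≈ 141.10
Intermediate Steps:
v(H) = -10 (v(H) = -5 - 5 = -10)
b = 28 (b = -4*(-7) = 28)
(-6/v(-1) - 2/(-4)) + 5*b = (-6/(-10) - 2/(-4)) + 5*28 = (-6*(-1/10) - 2*(-1/4)) + 140 = (3/5 + 1/2) + 140 = 11/10 + 140 = 1411/10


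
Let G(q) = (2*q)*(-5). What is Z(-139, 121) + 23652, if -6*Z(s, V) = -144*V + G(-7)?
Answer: 79633/3 ≈ 26544.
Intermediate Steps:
G(q) = -10*q
Z(s, V) = -35/3 + 24*V (Z(s, V) = -(-144*V - 10*(-7))/6 = -(-144*V + 70)/6 = -(70 - 144*V)/6 = -35/3 + 24*V)
Z(-139, 121) + 23652 = (-35/3 + 24*121) + 23652 = (-35/3 + 2904) + 23652 = 8677/3 + 23652 = 79633/3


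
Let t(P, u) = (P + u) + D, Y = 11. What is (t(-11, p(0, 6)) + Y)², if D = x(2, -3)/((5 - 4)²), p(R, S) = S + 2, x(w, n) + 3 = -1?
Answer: 16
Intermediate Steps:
x(w, n) = -4 (x(w, n) = -3 - 1 = -4)
p(R, S) = 2 + S
D = -4 (D = -4/(5 - 4)² = -4/(1²) = -4/1 = -4*1 = -4)
t(P, u) = -4 + P + u (t(P, u) = (P + u) - 4 = -4 + P + u)
(t(-11, p(0, 6)) + Y)² = ((-4 - 11 + (2 + 6)) + 11)² = ((-4 - 11 + 8) + 11)² = (-7 + 11)² = 4² = 16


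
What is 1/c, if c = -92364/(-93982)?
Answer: 46991/46182 ≈ 1.0175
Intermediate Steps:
c = 46182/46991 (c = -92364*(-1/93982) = 46182/46991 ≈ 0.98278)
1/c = 1/(46182/46991) = 46991/46182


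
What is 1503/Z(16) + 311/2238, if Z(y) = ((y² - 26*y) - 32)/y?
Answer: -559997/4476 ≈ -125.11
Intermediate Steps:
Z(y) = (-32 + y² - 26*y)/y
1503/Z(16) + 311/2238 = 1503/(-26 + 16 - 32/16) + 311/2238 = 1503/(-26 + 16 - 32*1/16) + 311*(1/2238) = 1503/(-26 + 16 - 2) + 311/2238 = 1503/(-12) + 311/2238 = 1503*(-1/12) + 311/2238 = -501/4 + 311/2238 = -559997/4476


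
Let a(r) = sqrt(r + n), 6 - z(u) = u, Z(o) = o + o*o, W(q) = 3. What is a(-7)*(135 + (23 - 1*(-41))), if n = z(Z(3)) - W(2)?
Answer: 796*I ≈ 796.0*I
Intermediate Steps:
Z(o) = o + o**2
z(u) = 6 - u
n = -9 (n = (6 - 3*(1 + 3)) - 1*3 = (6 - 3*4) - 3 = (6 - 1*12) - 3 = (6 - 12) - 3 = -6 - 3 = -9)
a(r) = sqrt(-9 + r) (a(r) = sqrt(r - 9) = sqrt(-9 + r))
a(-7)*(135 + (23 - 1*(-41))) = sqrt(-9 - 7)*(135 + (23 - 1*(-41))) = sqrt(-16)*(135 + (23 + 41)) = (4*I)*(135 + 64) = (4*I)*199 = 796*I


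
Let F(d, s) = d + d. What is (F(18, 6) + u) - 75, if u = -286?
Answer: -325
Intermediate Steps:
F(d, s) = 2*d
(F(18, 6) + u) - 75 = (2*18 - 286) - 75 = (36 - 286) - 75 = -250 - 75 = -325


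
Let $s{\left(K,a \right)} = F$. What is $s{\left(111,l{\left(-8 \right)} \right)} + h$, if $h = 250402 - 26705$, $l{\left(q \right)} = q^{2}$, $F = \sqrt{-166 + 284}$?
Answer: $223697 + \sqrt{118} \approx 2.2371 \cdot 10^{5}$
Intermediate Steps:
$F = \sqrt{118} \approx 10.863$
$s{\left(K,a \right)} = \sqrt{118}$
$h = 223697$
$s{\left(111,l{\left(-8 \right)} \right)} + h = \sqrt{118} + 223697 = 223697 + \sqrt{118}$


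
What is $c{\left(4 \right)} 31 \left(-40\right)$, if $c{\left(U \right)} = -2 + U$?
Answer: $-2480$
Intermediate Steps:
$c{\left(4 \right)} 31 \left(-40\right) = \left(-2 + 4\right) 31 \left(-40\right) = 2 \cdot 31 \left(-40\right) = 62 \left(-40\right) = -2480$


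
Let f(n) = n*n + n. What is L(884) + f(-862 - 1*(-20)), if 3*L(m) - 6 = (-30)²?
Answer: 708424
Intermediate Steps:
L(m) = 302 (L(m) = 2 + (⅓)*(-30)² = 2 + (⅓)*900 = 2 + 300 = 302)
f(n) = n + n² (f(n) = n² + n = n + n²)
L(884) + f(-862 - 1*(-20)) = 302 + (-862 - 1*(-20))*(1 + (-862 - 1*(-20))) = 302 + (-862 + 20)*(1 + (-862 + 20)) = 302 - 842*(1 - 842) = 302 - 842*(-841) = 302 + 708122 = 708424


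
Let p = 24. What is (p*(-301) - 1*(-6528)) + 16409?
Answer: 15713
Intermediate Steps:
(p*(-301) - 1*(-6528)) + 16409 = (24*(-301) - 1*(-6528)) + 16409 = (-7224 + 6528) + 16409 = -696 + 16409 = 15713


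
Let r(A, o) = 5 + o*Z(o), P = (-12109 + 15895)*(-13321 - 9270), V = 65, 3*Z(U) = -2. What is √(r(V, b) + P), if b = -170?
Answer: I*√769764669/3 ≈ 9248.2*I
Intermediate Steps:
Z(U) = -⅔ (Z(U) = (⅓)*(-2) = -⅔)
P = -85529526 (P = 3786*(-22591) = -85529526)
r(A, o) = 5 - 2*o/3 (r(A, o) = 5 + o*(-⅔) = 5 - 2*o/3)
√(r(V, b) + P) = √((5 - ⅔*(-170)) - 85529526) = √((5 + 340/3) - 85529526) = √(355/3 - 85529526) = √(-256588223/3) = I*√769764669/3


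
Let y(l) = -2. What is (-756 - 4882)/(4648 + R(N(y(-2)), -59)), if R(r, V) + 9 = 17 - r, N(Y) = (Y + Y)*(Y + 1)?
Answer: -2819/2326 ≈ -1.2120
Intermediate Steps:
N(Y) = 2*Y*(1 + Y) (N(Y) = (2*Y)*(1 + Y) = 2*Y*(1 + Y))
R(r, V) = 8 - r (R(r, V) = -9 + (17 - r) = 8 - r)
(-756 - 4882)/(4648 + R(N(y(-2)), -59)) = (-756 - 4882)/(4648 + (8 - 2*(-2)*(1 - 2))) = -5638/(4648 + (8 - 2*(-2)*(-1))) = -5638/(4648 + (8 - 1*4)) = -5638/(4648 + (8 - 4)) = -5638/(4648 + 4) = -5638/4652 = -5638*1/4652 = -2819/2326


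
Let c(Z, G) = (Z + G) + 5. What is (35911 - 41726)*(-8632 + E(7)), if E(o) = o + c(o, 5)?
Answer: 50055520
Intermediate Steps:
c(Z, G) = 5 + G + Z (c(Z, G) = (G + Z) + 5 = 5 + G + Z)
E(o) = 10 + 2*o (E(o) = o + (5 + 5 + o) = o + (10 + o) = 10 + 2*o)
(35911 - 41726)*(-8632 + E(7)) = (35911 - 41726)*(-8632 + (10 + 2*7)) = -5815*(-8632 + (10 + 14)) = -5815*(-8632 + 24) = -5815*(-8608) = 50055520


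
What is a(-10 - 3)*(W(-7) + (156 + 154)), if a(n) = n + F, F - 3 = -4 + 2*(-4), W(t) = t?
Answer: -6666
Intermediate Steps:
F = -9 (F = 3 + (-4 + 2*(-4)) = 3 + (-4 - 8) = 3 - 12 = -9)
a(n) = -9 + n (a(n) = n - 9 = -9 + n)
a(-10 - 3)*(W(-7) + (156 + 154)) = (-9 + (-10 - 3))*(-7 + (156 + 154)) = (-9 - 13)*(-7 + 310) = -22*303 = -6666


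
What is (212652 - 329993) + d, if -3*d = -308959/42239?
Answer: -14868790538/126717 ≈ -1.1734e+5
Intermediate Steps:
d = 308959/126717 (d = -(-308959)/(3*42239) = -1/3*(-308959/42239) = 308959/126717 ≈ 2.4382)
(212652 - 329993) + d = (212652 - 329993) + 308959/126717 = -117341 + 308959/126717 = -14868790538/126717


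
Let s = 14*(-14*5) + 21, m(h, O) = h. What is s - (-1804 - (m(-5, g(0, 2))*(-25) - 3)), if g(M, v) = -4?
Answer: 967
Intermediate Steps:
s = -959 (s = 14*(-70) + 21 = -980 + 21 = -959)
s - (-1804 - (m(-5, g(0, 2))*(-25) - 3)) = -959 - (-1804 - (-5*(-25) - 3)) = -959 - (-1804 - (125 - 3)) = -959 - (-1804 - 1*122) = -959 - (-1804 - 122) = -959 - 1*(-1926) = -959 + 1926 = 967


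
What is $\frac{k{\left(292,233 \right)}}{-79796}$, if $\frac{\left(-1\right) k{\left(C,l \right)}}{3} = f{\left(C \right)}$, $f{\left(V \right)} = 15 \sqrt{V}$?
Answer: $\frac{45 \sqrt{73}}{39898} \approx 0.0096366$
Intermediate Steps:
$k{\left(C,l \right)} = - 45 \sqrt{C}$ ($k{\left(C,l \right)} = - 3 \cdot 15 \sqrt{C} = - 45 \sqrt{C}$)
$\frac{k{\left(292,233 \right)}}{-79796} = \frac{\left(-45\right) \sqrt{292}}{-79796} = - 45 \cdot 2 \sqrt{73} \left(- \frac{1}{79796}\right) = - 90 \sqrt{73} \left(- \frac{1}{79796}\right) = \frac{45 \sqrt{73}}{39898}$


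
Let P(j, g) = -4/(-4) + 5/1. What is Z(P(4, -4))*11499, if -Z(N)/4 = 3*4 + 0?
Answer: -551952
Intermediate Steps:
P(j, g) = 6 (P(j, g) = -4*(-¼) + 5*1 = 1 + 5 = 6)
Z(N) = -48 (Z(N) = -4*(3*4 + 0) = -4*(12 + 0) = -4*12 = -48)
Z(P(4, -4))*11499 = -48*11499 = -551952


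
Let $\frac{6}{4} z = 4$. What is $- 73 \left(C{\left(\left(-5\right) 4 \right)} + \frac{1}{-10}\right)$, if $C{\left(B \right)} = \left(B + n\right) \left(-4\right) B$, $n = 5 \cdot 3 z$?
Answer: $- \frac{1167927}{10} \approx -1.1679 \cdot 10^{5}$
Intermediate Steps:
$z = \frac{8}{3}$ ($z = \frac{2}{3} \cdot 4 = \frac{8}{3} \approx 2.6667$)
$n = 40$ ($n = 5 \cdot 3 \cdot \frac{8}{3} = 15 \cdot \frac{8}{3} = 40$)
$C{\left(B \right)} = B \left(-160 - 4 B\right)$ ($C{\left(B \right)} = \left(B + 40\right) \left(-4\right) B = \left(40 + B\right) \left(-4\right) B = \left(-160 - 4 B\right) B = B \left(-160 - 4 B\right)$)
$- 73 \left(C{\left(\left(-5\right) 4 \right)} + \frac{1}{-10}\right) = - 73 \left(- 4 \left(\left(-5\right) 4\right) \left(40 - 20\right) + \frac{1}{-10}\right) = - 73 \left(\left(-4\right) \left(-20\right) \left(40 - 20\right) - \frac{1}{10}\right) = - 73 \left(\left(-4\right) \left(-20\right) 20 - \frac{1}{10}\right) = - 73 \left(1600 - \frac{1}{10}\right) = \left(-73\right) \frac{15999}{10} = - \frac{1167927}{10}$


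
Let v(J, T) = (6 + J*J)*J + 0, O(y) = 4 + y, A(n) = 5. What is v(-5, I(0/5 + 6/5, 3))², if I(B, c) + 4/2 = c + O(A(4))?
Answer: 24025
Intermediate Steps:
I(B, c) = 7 + c (I(B, c) = -2 + (c + (4 + 5)) = -2 + (c + 9) = -2 + (9 + c) = 7 + c)
v(J, T) = J*(6 + J²) (v(J, T) = (6 + J²)*J + 0 = J*(6 + J²) + 0 = J*(6 + J²))
v(-5, I(0/5 + 6/5, 3))² = (-5*(6 + (-5)²))² = (-5*(6 + 25))² = (-5*31)² = (-155)² = 24025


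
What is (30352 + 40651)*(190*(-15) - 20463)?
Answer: -1655292939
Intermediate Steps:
(30352 + 40651)*(190*(-15) - 20463) = 71003*(-2850 - 20463) = 71003*(-23313) = -1655292939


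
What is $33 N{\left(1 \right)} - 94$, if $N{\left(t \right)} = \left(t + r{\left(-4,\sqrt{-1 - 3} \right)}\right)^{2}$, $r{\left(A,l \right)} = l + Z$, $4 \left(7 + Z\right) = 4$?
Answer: $599 - 660 i \approx 599.0 - 660.0 i$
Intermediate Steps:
$Z = -6$ ($Z = -7 + \frac{1}{4} \cdot 4 = -7 + 1 = -6$)
$r{\left(A,l \right)} = -6 + l$ ($r{\left(A,l \right)} = l - 6 = -6 + l$)
$N{\left(t \right)} = \left(-6 + t + 2 i\right)^{2}$ ($N{\left(t \right)} = \left(t - \left(6 - \sqrt{-1 - 3}\right)\right)^{2} = \left(t - \left(6 - \sqrt{-4}\right)\right)^{2} = \left(t - \left(6 - 2 i\right)\right)^{2} = \left(-6 + t + 2 i\right)^{2}$)
$33 N{\left(1 \right)} - 94 = 33 \left(-6 + 1 + 2 i\right)^{2} - 94 = 33 \left(-5 + 2 i\right)^{2} - 94 = -94 + 33 \left(-5 + 2 i\right)^{2}$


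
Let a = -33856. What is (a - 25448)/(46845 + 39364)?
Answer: -59304/86209 ≈ -0.68791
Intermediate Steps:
(a - 25448)/(46845 + 39364) = (-33856 - 25448)/(46845 + 39364) = -59304/86209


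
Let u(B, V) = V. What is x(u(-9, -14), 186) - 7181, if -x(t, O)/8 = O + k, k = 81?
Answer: -9317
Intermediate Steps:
x(t, O) = -648 - 8*O (x(t, O) = -8*(O + 81) = -8*(81 + O) = -648 - 8*O)
x(u(-9, -14), 186) - 7181 = (-648 - 8*186) - 7181 = (-648 - 1488) - 7181 = -2136 - 7181 = -9317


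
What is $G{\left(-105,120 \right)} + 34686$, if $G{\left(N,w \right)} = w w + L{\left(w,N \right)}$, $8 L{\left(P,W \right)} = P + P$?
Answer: $49116$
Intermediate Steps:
$L{\left(P,W \right)} = \frac{P}{4}$ ($L{\left(P,W \right)} = \frac{P + P}{8} = \frac{2 P}{8} = \frac{P}{4}$)
$G{\left(N,w \right)} = w^{2} + \frac{w}{4}$ ($G{\left(N,w \right)} = w w + \frac{w}{4} = w^{2} + \frac{w}{4}$)
$G{\left(-105,120 \right)} + 34686 = 120 \left(\frac{1}{4} + 120\right) + 34686 = 120 \cdot \frac{481}{4} + 34686 = 14430 + 34686 = 49116$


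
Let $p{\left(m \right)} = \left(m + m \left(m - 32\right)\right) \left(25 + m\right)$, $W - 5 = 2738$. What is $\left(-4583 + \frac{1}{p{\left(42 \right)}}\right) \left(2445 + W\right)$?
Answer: $- \frac{367990497514}{15477} \approx -2.3777 \cdot 10^{7}$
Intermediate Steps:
$W = 2743$ ($W = 5 + 2738 = 2743$)
$p{\left(m \right)} = \left(25 + m\right) \left(m + m \left(-32 + m\right)\right)$ ($p{\left(m \right)} = \left(m + m \left(-32 + m\right)\right) \left(25 + m\right) = \left(25 + m\right) \left(m + m \left(-32 + m\right)\right)$)
$\left(-4583 + \frac{1}{p{\left(42 \right)}}\right) \left(2445 + W\right) = \left(-4583 + \frac{1}{42 \left(-775 + 42^{2} - 252\right)}\right) \left(2445 + 2743\right) = \left(-4583 + \frac{1}{42 \left(-775 + 1764 - 252\right)}\right) 5188 = \left(-4583 + \frac{1}{42 \cdot 737}\right) 5188 = \left(-4583 + \frac{1}{30954}\right) 5188 = \left(- \frac{141862181}{30954}\right) 5188 = - \frac{367990497514}{15477}$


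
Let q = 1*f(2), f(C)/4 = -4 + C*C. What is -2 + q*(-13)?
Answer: -2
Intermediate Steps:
f(C) = -16 + 4*C² (f(C) = 4*(-4 + C*C) = 4*(-4 + C²) = -16 + 4*C²)
q = 0 (q = 1*(-16 + 4*2²) = 1*(-16 + 4*4) = 1*(-16 + 16) = 1*0 = 0)
-2 + q*(-13) = -2 + 0*(-13) = -2 + 0 = -2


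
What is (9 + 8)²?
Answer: 289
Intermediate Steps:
(9 + 8)² = 17² = 289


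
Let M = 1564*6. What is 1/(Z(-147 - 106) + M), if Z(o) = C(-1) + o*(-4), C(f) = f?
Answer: 1/10395 ≈ 9.6200e-5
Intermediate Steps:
M = 9384
Z(o) = -1 - 4*o (Z(o) = -1 + o*(-4) = -1 - 4*o)
1/(Z(-147 - 106) + M) = 1/((-1 - 4*(-147 - 106)) + 9384) = 1/((-1 - 4*(-253)) + 9384) = 1/((-1 + 1012) + 9384) = 1/(1011 + 9384) = 1/10395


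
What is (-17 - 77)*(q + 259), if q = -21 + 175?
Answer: -38822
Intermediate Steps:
q = 154
(-17 - 77)*(q + 259) = (-17 - 77)*(154 + 259) = -94*413 = -38822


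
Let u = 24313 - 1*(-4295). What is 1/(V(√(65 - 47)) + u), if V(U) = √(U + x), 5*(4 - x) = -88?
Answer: 1/(28608 + √(108/5 + 3*√2)) ≈ 3.4949e-5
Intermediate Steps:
x = 108/5 (x = 4 - ⅕*(-88) = 4 + 88/5 = 108/5 ≈ 21.600)
V(U) = √(108/5 + U) (V(U) = √(U + 108/5) = √(108/5 + U))
u = 28608 (u = 24313 + 4295 = 28608)
1/(V(√(65 - 47)) + u) = 1/(√(540 + 25*√(65 - 47))/5 + 28608) = 1/(√(540 + 25*√18)/5 + 28608) = 1/(√(540 + 25*(3*√2))/5 + 28608) = 1/(√(540 + 75*√2)/5 + 28608) = 1/(28608 + √(540 + 75*√2)/5)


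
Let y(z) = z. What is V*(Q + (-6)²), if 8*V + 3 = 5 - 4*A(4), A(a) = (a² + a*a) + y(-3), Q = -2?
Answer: -969/2 ≈ -484.50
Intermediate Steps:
A(a) = -3 + 2*a² (A(a) = (a² + a*a) - 3 = (a² + a²) - 3 = 2*a² - 3 = -3 + 2*a²)
V = -57/4 (V = -3/8 + (5 - 4*(-3 + 2*4²))/8 = -3/8 + (5 - 4*(-3 + 2*16))/8 = -3/8 + (5 - 4*(-3 + 32))/8 = -3/8 + (5 - 4*29)/8 = -3/8 + (5 - 116)/8 = -3/8 + (⅛)*(-111) = -3/8 - 111/8 = -57/4 ≈ -14.250)
V*(Q + (-6)²) = -57*(-2 + (-6)²)/4 = -57*(-2 + 36)/4 = -57/4*34 = -969/2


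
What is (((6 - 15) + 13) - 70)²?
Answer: 4356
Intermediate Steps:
(((6 - 15) + 13) - 70)² = ((-9 + 13) - 70)² = (4 - 70)² = (-66)² = 4356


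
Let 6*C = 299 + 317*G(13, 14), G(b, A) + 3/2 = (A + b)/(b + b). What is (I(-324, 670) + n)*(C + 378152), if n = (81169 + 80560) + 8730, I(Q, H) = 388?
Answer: 1679872547109/26 ≈ 6.4611e+10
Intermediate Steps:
G(b, A) = -3/2 + (A + b)/(2*b) (G(b, A) = -3/2 + (A + b)/(b + b) = -3/2 + (A + b)/((2*b)) = -3/2 + (A + b)*(1/(2*b)) = -3/2 + (A + b)/(2*b))
n = 170459 (n = 161729 + 8730 = 170459)
C = 1985/78 (C = (299 + 317*(((1/2)*14 - 1*13)/13))/6 = (299 + 317*((7 - 13)/13))/6 = (299 + 317*((1/13)*(-6)))/6 = (299 + 317*(-6/13))/6 = (299 - 1902/13)/6 = (1/6)*(1985/13) = 1985/78 ≈ 25.449)
(I(-324, 670) + n)*(C + 378152) = (388 + 170459)*(1985/78 + 378152) = 170847*(29497841/78) = 1679872547109/26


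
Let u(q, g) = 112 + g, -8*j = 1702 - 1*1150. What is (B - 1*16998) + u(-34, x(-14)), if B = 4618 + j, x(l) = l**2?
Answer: -12141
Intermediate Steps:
j = -69 (j = -(1702 - 1*1150)/8 = -(1702 - 1150)/8 = -1/8*552 = -69)
B = 4549 (B = 4618 - 69 = 4549)
(B - 1*16998) + u(-34, x(-14)) = (4549 - 1*16998) + (112 + (-14)**2) = (4549 - 16998) + (112 + 196) = -12449 + 308 = -12141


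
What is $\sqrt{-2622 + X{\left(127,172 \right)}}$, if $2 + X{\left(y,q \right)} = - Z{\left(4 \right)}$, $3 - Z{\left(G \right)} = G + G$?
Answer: $3 i \sqrt{291} \approx 51.176 i$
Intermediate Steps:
$Z{\left(G \right)} = 3 - 2 G$ ($Z{\left(G \right)} = 3 - \left(G + G\right) = 3 - 2 G$)
$X{\left(y,q \right)} = 3$ ($X{\left(y,q \right)} = -2 - \left(3 - 8\right) = -2 - -5 = -2 + 5 = 3$)
$\sqrt{-2622 + X{\left(127,172 \right)}} = \sqrt{-2622 + 3} = \sqrt{-2619} = 3 i \sqrt{291}$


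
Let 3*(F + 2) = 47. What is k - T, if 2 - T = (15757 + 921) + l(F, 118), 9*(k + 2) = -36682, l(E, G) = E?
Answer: 113507/9 ≈ 12612.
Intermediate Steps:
F = 41/3 (F = -2 + (⅓)*47 = -2 + 47/3 = 41/3 ≈ 13.667)
k = -36700/9 (k = -2 + (⅑)*(-36682) = -2 - 36682/9 = -36700/9 ≈ -4077.8)
T = -50069/3 (T = 2 - ((15757 + 921) + 41/3) = 2 - (16678 + 41/3) = 2 - 1*50075/3 = 2 - 50075/3 = -50069/3 ≈ -16690.)
k - T = -36700/9 - 1*(-50069/3) = -36700/9 + 50069/3 = 113507/9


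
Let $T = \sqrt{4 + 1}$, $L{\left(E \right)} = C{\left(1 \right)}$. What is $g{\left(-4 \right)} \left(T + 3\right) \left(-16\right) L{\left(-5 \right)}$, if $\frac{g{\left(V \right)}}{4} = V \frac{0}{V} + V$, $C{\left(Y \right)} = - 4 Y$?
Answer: $-3072 - 1024 \sqrt{5} \approx -5361.7$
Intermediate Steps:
$g{\left(V \right)} = 4 V$ ($g{\left(V \right)} = 4 \left(V \frac{0}{V} + V\right) = 4 \left(V 0 + V\right) = 4 \left(0 + V\right) = 4 V$)
$L{\left(E \right)} = -4$ ($L{\left(E \right)} = \left(-4\right) 1 = -4$)
$T = \sqrt{5} \approx 2.2361$
$g{\left(-4 \right)} \left(T + 3\right) \left(-16\right) L{\left(-5 \right)} = 4 \left(-4\right) \left(\sqrt{5} + 3\right) \left(-16\right) \left(-4\right) = - 16 \left(3 + \sqrt{5}\right) \left(-16\right) \left(-4\right) = \left(-48 - 16 \sqrt{5}\right) \left(-16\right) \left(-4\right) = \left(768 + 256 \sqrt{5}\right) \left(-4\right) = -3072 - 1024 \sqrt{5}$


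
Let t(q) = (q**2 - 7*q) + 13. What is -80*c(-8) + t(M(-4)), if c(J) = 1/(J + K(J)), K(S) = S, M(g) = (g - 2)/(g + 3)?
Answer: 12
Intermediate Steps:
M(g) = (-2 + g)/(3 + g)
t(q) = 13 + q**2 - 7*q
c(J) = 1/(2*J) (c(J) = 1/(J + J) = 1/(2*J))
-80*c(-8) + t(M(-4)) = -40/(-8) + (13 + ((-2 - 4)/(3 - 4))**2 - 7*(-2 - 4)/(3 - 4)) = -40*(-1)/8 + (13 + (-6/(-1))**2 - 7*(-6)/(-1)) = -80*(-1/16) + (13 + (-1*(-6))**2 - (-7)*(-6)) = 5 + (13 + 6**2 - 7*6) = 5 + (13 + 36 - 42) = 5 + 7 = 12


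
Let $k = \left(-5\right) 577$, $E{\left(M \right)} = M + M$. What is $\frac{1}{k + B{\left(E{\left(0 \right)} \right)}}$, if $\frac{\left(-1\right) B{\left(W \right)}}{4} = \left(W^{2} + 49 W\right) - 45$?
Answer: $- \frac{1}{2705} \approx -0.00036969$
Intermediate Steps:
$E{\left(M \right)} = 2 M$
$B{\left(W \right)} = 180 - 196 W - 4 W^{2}$ ($B{\left(W \right)} = - 4 \left(\left(W^{2} + 49 W\right) - 45\right) = - 4 \left(-45 + W^{2} + 49 W\right) = 180 - 196 W - 4 W^{2}$)
$k = -2885$
$\frac{1}{k + B{\left(E{\left(0 \right)} \right)}} = \frac{1}{-2885 - \left(-180 + 0 + 196 \cdot 2 \cdot 0\right)} = \frac{1}{-2885 - \left(-180 + 4 \cdot 0^{2}\right)} = \frac{1}{-2885 + \left(180 + 0 - 0\right)} = \frac{1}{-2885 + \left(180 + 0 + 0\right)} = \frac{1}{-2885 + 180} = \frac{1}{-2705} = - \frac{1}{2705}$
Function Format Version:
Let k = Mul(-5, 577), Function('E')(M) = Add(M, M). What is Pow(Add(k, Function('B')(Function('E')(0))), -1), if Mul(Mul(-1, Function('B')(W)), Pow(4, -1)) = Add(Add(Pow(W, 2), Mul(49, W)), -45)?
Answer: Rational(-1, 2705) ≈ -0.00036969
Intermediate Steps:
Function('E')(M) = Mul(2, M)
Function('B')(W) = Add(180, Mul(-196, W), Mul(-4, Pow(W, 2))) (Function('B')(W) = Mul(-4, Add(Add(Pow(W, 2), Mul(49, W)), -45)) = Mul(-4, Add(-45, Pow(W, 2), Mul(49, W))) = Add(180, Mul(-196, W), Mul(-4, Pow(W, 2))))
k = -2885
Pow(Add(k, Function('B')(Function('E')(0))), -1) = Pow(Add(-2885, Add(180, Mul(-196, Mul(2, 0)), Mul(-4, Pow(Mul(2, 0), 2)))), -1) = Pow(Add(-2885, Add(180, Mul(-196, 0), Mul(-4, Pow(0, 2)))), -1) = Pow(Add(-2885, Add(180, 0, Mul(-4, 0))), -1) = Pow(Add(-2885, Add(180, 0, 0)), -1) = Pow(Add(-2885, 180), -1) = Pow(-2705, -1) = Rational(-1, 2705)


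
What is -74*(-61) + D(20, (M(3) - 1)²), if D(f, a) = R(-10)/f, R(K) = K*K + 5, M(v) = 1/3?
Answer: 18077/4 ≈ 4519.3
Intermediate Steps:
M(v) = ⅓
R(K) = 5 + K² (R(K) = K² + 5 = 5 + K²)
D(f, a) = 105/f (D(f, a) = (5 + (-10)²)/f = (5 + 100)/f = 105/f)
-74*(-61) + D(20, (M(3) - 1)²) = -74*(-61) + 105/20 = 4514 + 105*(1/20) = 4514 + 21/4 = 18077/4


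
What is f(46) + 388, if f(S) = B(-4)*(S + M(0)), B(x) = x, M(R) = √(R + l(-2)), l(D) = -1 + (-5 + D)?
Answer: 204 - 8*I*√2 ≈ 204.0 - 11.314*I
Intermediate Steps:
l(D) = -6 + D
M(R) = √(-8 + R) (M(R) = √(R + (-6 - 2)) = √(R - 8) = √(-8 + R))
f(S) = -4*S - 8*I*√2 (f(S) = -4*(S + √(-8 + 0)) = -4*(S + √(-8)) = -4*(S + 2*I*√2) = -4*S - 8*I*√2)
f(46) + 388 = (-4*46 - 8*I*√2) + 388 = (-184 - 8*I*√2) + 388 = 204 - 8*I*√2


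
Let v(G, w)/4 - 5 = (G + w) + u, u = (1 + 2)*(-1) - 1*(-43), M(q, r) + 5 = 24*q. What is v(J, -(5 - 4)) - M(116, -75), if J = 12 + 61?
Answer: -2311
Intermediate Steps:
M(q, r) = -5 + 24*q
u = 40 (u = 3*(-1) + 43 = -3 + 43 = 40)
J = 73
v(G, w) = 180 + 4*G + 4*w (v(G, w) = 20 + 4*((G + w) + 40) = 20 + 4*(40 + G + w) = 20 + (160 + 4*G + 4*w) = 180 + 4*G + 4*w)
v(J, -(5 - 4)) - M(116, -75) = (180 + 4*73 + 4*(-(5 - 4))) - (-5 + 24*116) = (180 + 292 + 4*(-1*1)) - (-5 + 2784) = (180 + 292 + 4*(-1)) - 1*2779 = (180 + 292 - 4) - 2779 = 468 - 2779 = -2311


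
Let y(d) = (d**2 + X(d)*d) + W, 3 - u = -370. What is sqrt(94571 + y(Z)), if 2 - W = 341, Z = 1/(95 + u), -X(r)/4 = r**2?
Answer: sqrt(7848006203609)/9126 ≈ 306.97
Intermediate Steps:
u = 373 (u = 3 - 1*(-370) = 3 + 370 = 373)
X(r) = -4*r**2
Z = 1/468 (Z = 1/(95 + 373) = 1/468 ≈ 0.0021368)
W = -339 (W = 2 - 1*341 = 2 - 341 = -339)
y(d) = -339 + d**2 - 4*d**3 (y(d) = (d**2 + (-4*d**2)*d) - 339 = (d**2 - 4*d**3) - 339 = -339 + d**2 - 4*d**3)
sqrt(94571 + y(Z)) = sqrt(94571 + (-339 + (1/468)**2 - 4*(1/468)**3)) = sqrt(94571 + (-339 + 1/219024 - 4*1/102503232)) = sqrt(94571 + (-339 + 1/219024 - 1/25625808)) = sqrt(94571 - 2171787199/6406452) = sqrt(603692784893/6406452) = sqrt(7848006203609)/9126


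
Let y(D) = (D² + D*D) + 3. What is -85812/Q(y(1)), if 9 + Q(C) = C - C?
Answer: 28604/3 ≈ 9534.7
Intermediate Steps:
y(D) = 3 + 2*D² (y(D) = (D² + D²) + 3 = 2*D² + 3 = 3 + 2*D²)
Q(C) = -9 (Q(C) = -9 + (C - C) = -9 + 0 = -9)
-85812/Q(y(1)) = -85812/(-9) = -85812*(-⅑) = 28604/3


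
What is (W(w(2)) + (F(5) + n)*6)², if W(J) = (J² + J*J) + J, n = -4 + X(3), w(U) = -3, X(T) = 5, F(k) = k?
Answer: 2601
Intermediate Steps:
n = 1 (n = -4 + 5 = 1)
W(J) = J + 2*J² (W(J) = (J² + J²) + J = 2*J² + J = J + 2*J²)
(W(w(2)) + (F(5) + n)*6)² = (-3*(1 + 2*(-3)) + (5 + 1)*6)² = (-3*(1 - 6) + 6*6)² = (-3*(-5) + 36)² = (15 + 36)² = 51² = 2601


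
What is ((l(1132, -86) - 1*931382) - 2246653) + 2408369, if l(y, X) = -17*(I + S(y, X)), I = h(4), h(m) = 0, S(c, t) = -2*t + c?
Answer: -791834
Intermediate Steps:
S(c, t) = c - 2*t
I = 0
l(y, X) = -17*y + 34*X (l(y, X) = -17*(0 + (y - 2*X)) = -17*(y - 2*X) = -17*y + 34*X)
((l(1132, -86) - 1*931382) - 2246653) + 2408369 = (((-17*1132 + 34*(-86)) - 1*931382) - 2246653) + 2408369 = (((-19244 - 2924) - 931382) - 2246653) + 2408369 = ((-22168 - 931382) - 2246653) + 2408369 = (-953550 - 2246653) + 2408369 = -3200203 + 2408369 = -791834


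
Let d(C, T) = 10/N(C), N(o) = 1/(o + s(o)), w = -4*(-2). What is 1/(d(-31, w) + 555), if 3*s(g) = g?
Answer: 3/425 ≈ 0.0070588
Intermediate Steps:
w = 8
s(g) = g/3
N(o) = 3/(4*o) (N(o) = 1/(o + o/3) = 1/(4*o/3) = 3/(4*o))
d(C, T) = 40*C/3 (d(C, T) = 10/((3/(4*C))) = 10*(4*C/3) = 40*C/3)
1/(d(-31, w) + 555) = 1/((40/3)*(-31) + 555) = 1/(-1240/3 + 555) = 1/(425/3) = 3/425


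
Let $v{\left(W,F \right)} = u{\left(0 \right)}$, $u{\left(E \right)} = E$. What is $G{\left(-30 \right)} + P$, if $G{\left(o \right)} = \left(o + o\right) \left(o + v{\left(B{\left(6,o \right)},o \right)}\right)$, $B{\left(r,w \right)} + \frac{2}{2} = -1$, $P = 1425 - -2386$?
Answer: $5611$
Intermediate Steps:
$P = 3811$ ($P = 1425 + 2386 = 3811$)
$B{\left(r,w \right)} = -2$ ($B{\left(r,w \right)} = -1 - 1 = -2$)
$v{\left(W,F \right)} = 0$
$G{\left(o \right)} = 2 o^{2}$ ($G{\left(o \right)} = \left(o + o\right) \left(o + 0\right) = 2 o o = 2 o^{2}$)
$G{\left(-30 \right)} + P = 2 \left(-30\right)^{2} + 3811 = 2 \cdot 900 + 3811 = 1800 + 3811 = 5611$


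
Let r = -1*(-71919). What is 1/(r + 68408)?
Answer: 1/140327 ≈ 7.1262e-6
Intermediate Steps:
r = 71919
1/(r + 68408) = 1/(71919 + 68408) = 1/140327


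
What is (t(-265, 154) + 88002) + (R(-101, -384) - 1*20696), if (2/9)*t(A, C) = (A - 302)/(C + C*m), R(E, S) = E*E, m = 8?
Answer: 3410227/44 ≈ 77505.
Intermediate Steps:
R(E, S) = E²
t(A, C) = (-302 + A)/(2*C) (t(A, C) = 9*((A - 302)/(C + C*8))/2 = 9*((-302 + A)/(C + 8*C))/2 = 9*((-302 + A)/((9*C)))/2 = 9*((-302 + A)*(1/(9*C)))/2 = 9*((-302 + A)/(9*C))/2 = (-302 + A)/(2*C))
(t(-265, 154) + 88002) + (R(-101, -384) - 1*20696) = ((½)*(-302 - 265)/154 + 88002) + ((-101)² - 1*20696) = ((½)*(1/154)*(-567) + 88002) + (10201 - 20696) = (-81/44 + 88002) - 10495 = 3872007/44 - 10495 = 3410227/44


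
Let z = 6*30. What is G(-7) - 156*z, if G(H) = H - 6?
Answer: -28093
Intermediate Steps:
z = 180
G(H) = -6 + H
G(-7) - 156*z = (-6 - 7) - 156*180 = -13 - 28080 = -28093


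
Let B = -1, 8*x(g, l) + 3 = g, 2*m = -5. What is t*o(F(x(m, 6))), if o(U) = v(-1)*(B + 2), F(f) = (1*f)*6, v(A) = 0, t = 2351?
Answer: 0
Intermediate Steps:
m = -5/2 (m = (½)*(-5) = -5/2 ≈ -2.5000)
x(g, l) = -3/8 + g/8
F(f) = 6*f (F(f) = f*6 = 6*f)
o(U) = 0 (o(U) = 0*(-1 + 2) = 0*1 = 0)
t*o(F(x(m, 6))) = 2351*0 = 0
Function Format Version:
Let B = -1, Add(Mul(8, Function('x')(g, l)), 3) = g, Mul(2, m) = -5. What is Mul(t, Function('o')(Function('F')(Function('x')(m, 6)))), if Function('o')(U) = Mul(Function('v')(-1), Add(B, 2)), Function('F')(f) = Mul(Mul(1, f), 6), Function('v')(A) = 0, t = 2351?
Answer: 0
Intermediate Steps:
m = Rational(-5, 2) (m = Mul(Rational(1, 2), -5) = Rational(-5, 2) ≈ -2.5000)
Function('x')(g, l) = Add(Rational(-3, 8), Mul(Rational(1, 8), g))
Function('F')(f) = Mul(6, f) (Function('F')(f) = Mul(f, 6) = Mul(6, f))
Function('o')(U) = 0 (Function('o')(U) = Mul(0, Add(-1, 2)) = Mul(0, 1) = 0)
Mul(t, Function('o')(Function('F')(Function('x')(m, 6)))) = Mul(2351, 0) = 0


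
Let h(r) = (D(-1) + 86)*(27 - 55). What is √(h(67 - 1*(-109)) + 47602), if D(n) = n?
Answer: √45222 ≈ 212.65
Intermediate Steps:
h(r) = -2380 (h(r) = (-1 + 86)*(27 - 55) = 85*(-28) = -2380)
√(h(67 - 1*(-109)) + 47602) = √(-2380 + 47602) = √45222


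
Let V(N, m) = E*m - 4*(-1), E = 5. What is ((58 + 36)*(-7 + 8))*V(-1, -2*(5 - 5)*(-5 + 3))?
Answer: 376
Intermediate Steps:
V(N, m) = 4 + 5*m (V(N, m) = 5*m - 4*(-1) = 5*m + 4 = 4 + 5*m)
((58 + 36)*(-7 + 8))*V(-1, -2*(5 - 5)*(-5 + 3)) = ((58 + 36)*(-7 + 8))*(4 + 5*(-2*(5 - 5)*(-5 + 3))) = (94*1)*(4 + 5*(-0*(-2))) = 94*(4 + 5*(-2*0)) = 94*(4 + 5*0) = 94*(4 + 0) = 94*4 = 376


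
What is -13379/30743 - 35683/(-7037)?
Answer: 1002854446/216338491 ≈ 4.6356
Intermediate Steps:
-13379/30743 - 35683/(-7037) = -13379*1/30743 - 35683*(-1/7037) = -13379/30743 + 35683/7037 = 1002854446/216338491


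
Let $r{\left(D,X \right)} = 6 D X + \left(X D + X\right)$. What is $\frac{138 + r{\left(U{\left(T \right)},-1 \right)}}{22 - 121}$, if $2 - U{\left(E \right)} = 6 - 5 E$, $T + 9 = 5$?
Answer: $- \frac{305}{99} \approx -3.0808$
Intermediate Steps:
$T = -4$ ($T = -9 + 5 = -4$)
$U{\left(E \right)} = -4 + 5 E$ ($U{\left(E \right)} = 2 - \left(6 - 5 E\right) = 2 + \left(-6 + 5 E\right) = -4 + 5 E$)
$r{\left(D,X \right)} = X + 7 D X$ ($r{\left(D,X \right)} = 6 D X + \left(D X + X\right) = 6 D X + \left(X + D X\right) = X + 7 D X$)
$\frac{138 + r{\left(U{\left(T \right)},-1 \right)}}{22 - 121} = \frac{138 - \left(1 + 7 \left(-4 + 5 \left(-4\right)\right)\right)}{22 - 121} = \frac{138 - \left(1 + 7 \left(-4 - 20\right)\right)}{-99} = \left(138 - \left(1 + 7 \left(-24\right)\right)\right) \left(- \frac{1}{99}\right) = \left(138 - \left(1 - 168\right)\right) \left(- \frac{1}{99}\right) = \left(138 - -167\right) \left(- \frac{1}{99}\right) = \left(138 + 167\right) \left(- \frac{1}{99}\right) = 305 \left(- \frac{1}{99}\right) = - \frac{305}{99}$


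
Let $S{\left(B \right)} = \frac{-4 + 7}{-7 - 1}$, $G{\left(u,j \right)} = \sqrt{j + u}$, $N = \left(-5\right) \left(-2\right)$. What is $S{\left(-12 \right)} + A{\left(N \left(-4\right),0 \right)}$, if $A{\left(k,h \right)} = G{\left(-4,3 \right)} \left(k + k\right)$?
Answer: $- \frac{3}{8} - 80 i \approx -0.375 - 80.0 i$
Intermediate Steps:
$N = 10$
$S{\left(B \right)} = - \frac{3}{8}$ ($S{\left(B \right)} = \frac{3}{-8} = 3 \left(- \frac{1}{8}\right) = - \frac{3}{8}$)
$A{\left(k,h \right)} = 2 i k$ ($A{\left(k,h \right)} = \sqrt{3 - 4} \left(k + k\right) = \sqrt{-1} \cdot 2 k = i 2 k = 2 i k$)
$S{\left(-12 \right)} + A{\left(N \left(-4\right),0 \right)} = - \frac{3}{8} + 2 i 10 \left(-4\right) = - \frac{3}{8} + 2 i \left(-40\right) = - \frac{3}{8} - 80 i$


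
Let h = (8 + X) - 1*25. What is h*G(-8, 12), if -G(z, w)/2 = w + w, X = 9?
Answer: 384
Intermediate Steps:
G(z, w) = -4*w (G(z, w) = -2*(w + w) = -4*w)
h = -8 (h = (8 + 9) - 1*25 = 17 - 25 = -8)
h*G(-8, 12) = -(-32)*12 = -8*(-48) = 384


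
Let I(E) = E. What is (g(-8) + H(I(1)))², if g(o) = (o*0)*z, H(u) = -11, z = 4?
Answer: 121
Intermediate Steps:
g(o) = 0 (g(o) = (o*0)*4 = 0*4 = 0)
(g(-8) + H(I(1)))² = (0 - 11)² = (-11)² = 121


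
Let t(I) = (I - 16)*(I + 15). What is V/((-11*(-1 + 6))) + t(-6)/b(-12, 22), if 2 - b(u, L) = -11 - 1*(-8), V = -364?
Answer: -1814/55 ≈ -32.982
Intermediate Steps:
t(I) = (-16 + I)*(15 + I)
b(u, L) = 5 (b(u, L) = 2 - (-11 - 1*(-8)) = 2 - (-11 + 8) = 2 - 1*(-3) = 2 + 3 = 5)
V/((-11*(-1 + 6))) + t(-6)/b(-12, 22) = -364*(-1/(11*(-1 + 6))) + (-240 + (-6)² - 1*(-6))/5 = -364/((-11*5)) + (-240 + 36 + 6)*(⅕) = -364/(-55) - 198*⅕ = -364*(-1/55) - 198/5 = 364/55 - 198/5 = -1814/55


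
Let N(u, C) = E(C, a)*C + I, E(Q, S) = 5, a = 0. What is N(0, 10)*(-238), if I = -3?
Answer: -11186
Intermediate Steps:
N(u, C) = -3 + 5*C (N(u, C) = 5*C - 3 = -3 + 5*C)
N(0, 10)*(-238) = (-3 + 5*10)*(-238) = (-3 + 50)*(-238) = 47*(-238) = -11186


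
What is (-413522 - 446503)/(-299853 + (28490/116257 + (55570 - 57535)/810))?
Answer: 5399132026950/1882454243141 ≈ 2.8681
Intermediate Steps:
(-413522 - 446503)/(-299853 + (28490/116257 + (55570 - 57535)/810)) = -860025/(-299853 + (28490*(1/116257) - 1965*1/810)) = -860025/(-299853 + (28490/116257 - 131/54)) = -860025/(-299853 - 13691207/6277878) = -860025/(-1882454243141/6277878) = -860025*(-6277878/1882454243141) = 5399132026950/1882454243141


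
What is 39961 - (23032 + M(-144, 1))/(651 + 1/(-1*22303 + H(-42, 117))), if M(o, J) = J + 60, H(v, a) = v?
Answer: 580780429749/14546594 ≈ 39926.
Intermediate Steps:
M(o, J) = 60 + J
39961 - (23032 + M(-144, 1))/(651 + 1/(-1*22303 + H(-42, 117))) = 39961 - (23032 + (60 + 1))/(651 + 1/(-1*22303 - 42)) = 39961 - (23032 + 61)/(651 + 1/(-22303 - 42)) = 39961 - 23093/(651 + 1/(-22345)) = 39961 - 23093/(651 - 1/22345) = 39961 - 23093/14546594/22345 = 39961 - 23093*22345/14546594 = 39961 - 1*516013085/14546594 = 39961 - 516013085/14546594 = 580780429749/14546594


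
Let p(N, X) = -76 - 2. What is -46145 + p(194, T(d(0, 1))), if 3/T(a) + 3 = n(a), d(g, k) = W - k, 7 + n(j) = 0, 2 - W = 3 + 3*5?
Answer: -46223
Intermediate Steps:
W = -16 (W = 2 - (3 + 3*5) = 2 - (3 + 15) = 2 - 1*18 = 2 - 18 = -16)
n(j) = -7 (n(j) = -7 + 0 = -7)
d(g, k) = -16 - k
T(a) = -3/10 (T(a) = 3/(-3 - 7) = 3/(-10) = 3*(-⅒) = -3/10)
p(N, X) = -78
-46145 + p(194, T(d(0, 1))) = -46145 - 78 = -46223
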